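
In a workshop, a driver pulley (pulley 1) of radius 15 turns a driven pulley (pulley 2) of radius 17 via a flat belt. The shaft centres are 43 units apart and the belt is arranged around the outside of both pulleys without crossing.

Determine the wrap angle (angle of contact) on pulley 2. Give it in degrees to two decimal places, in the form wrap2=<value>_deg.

wrap2=185.33_deg

open belt: β = asin((r2−r1)/C) = asin(2/43) = 2.6659°
wrap1 = π − 2β = 174.6682°
wrap2 = π + 2β = 185.3318°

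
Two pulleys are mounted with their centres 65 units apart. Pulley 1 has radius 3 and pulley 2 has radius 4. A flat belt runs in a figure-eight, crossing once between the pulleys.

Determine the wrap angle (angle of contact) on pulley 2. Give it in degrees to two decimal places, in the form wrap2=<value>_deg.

wrap2=192.36_deg

crossed belt: β = asin((r1+r2)/C) = asin(7/65) = 6.1823°
wrap1 = wrap2 = π + 2β = 192.3646°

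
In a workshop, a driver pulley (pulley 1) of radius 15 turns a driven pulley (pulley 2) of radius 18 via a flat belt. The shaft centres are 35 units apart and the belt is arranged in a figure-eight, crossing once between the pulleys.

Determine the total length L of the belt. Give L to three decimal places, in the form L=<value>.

crossed belt: β = asin((r1+r2)/C) = asin(33/35) = 70.5370°
wrap1 = wrap2 = π + 2β = 321.0741°
tangent length = C·cosβ = 11.6619
L = (r1+r2)·wrap + 2·C·cosβ = 33·5.6038 + 2·11.6619 = 208.2492

L=208.249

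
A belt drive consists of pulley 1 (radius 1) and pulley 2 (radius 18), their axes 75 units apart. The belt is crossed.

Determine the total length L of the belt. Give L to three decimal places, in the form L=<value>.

L=214.530

crossed belt: β = asin((r1+r2)/C) = asin(19/75) = 14.6748°
wrap1 = wrap2 = π + 2β = 209.3497°
tangent length = C·cosβ = 72.5534
L = (r1+r2)·wrap + 2·C·cosβ = 19·3.6538 + 2·72.5534 = 214.5298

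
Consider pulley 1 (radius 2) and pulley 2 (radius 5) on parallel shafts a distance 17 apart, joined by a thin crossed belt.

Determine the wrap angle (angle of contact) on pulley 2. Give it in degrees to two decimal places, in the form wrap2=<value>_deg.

crossed belt: β = asin((r1+r2)/C) = asin(7/17) = 24.3157°
wrap1 = wrap2 = π + 2β = 228.6315°

wrap2=228.63_deg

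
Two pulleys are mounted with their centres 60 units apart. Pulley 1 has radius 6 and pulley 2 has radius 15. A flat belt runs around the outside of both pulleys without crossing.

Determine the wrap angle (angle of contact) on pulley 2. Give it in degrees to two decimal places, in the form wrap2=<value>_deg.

wrap2=197.25_deg

open belt: β = asin((r2−r1)/C) = asin(9/60) = 8.6269°
wrap1 = π − 2β = 162.7461°
wrap2 = π + 2β = 197.2539°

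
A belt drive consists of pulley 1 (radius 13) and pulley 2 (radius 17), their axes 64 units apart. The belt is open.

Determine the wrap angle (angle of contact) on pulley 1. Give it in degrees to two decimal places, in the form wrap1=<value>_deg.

open belt: β = asin((r2−r1)/C) = asin(4/64) = 3.5833°
wrap1 = π − 2β = 172.8334°
wrap2 = π + 2β = 187.1666°

wrap1=172.83_deg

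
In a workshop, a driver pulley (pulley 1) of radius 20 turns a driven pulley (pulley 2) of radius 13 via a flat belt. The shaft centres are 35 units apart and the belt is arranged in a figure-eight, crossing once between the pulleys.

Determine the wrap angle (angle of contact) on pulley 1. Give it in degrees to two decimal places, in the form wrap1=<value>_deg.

wrap1=321.07_deg

crossed belt: β = asin((r1+r2)/C) = asin(33/35) = 70.5370°
wrap1 = wrap2 = π + 2β = 321.0741°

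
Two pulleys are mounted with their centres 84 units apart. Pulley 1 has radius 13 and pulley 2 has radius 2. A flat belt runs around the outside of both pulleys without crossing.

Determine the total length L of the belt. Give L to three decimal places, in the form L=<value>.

L=216.566

open belt: β = asin((r2−r1)/C) = asin(-11/84) = -7.5246°
wrap1 = π − 2β = 195.0493°
wrap2 = π + 2β = 164.9507°
tangent length = C·cosβ = 83.2766
L = r1·wrap1 + r2·wrap2 + 2·C·cosβ = 13·3.4043 + 2·2.8789 + 2·83.2766 = 216.5664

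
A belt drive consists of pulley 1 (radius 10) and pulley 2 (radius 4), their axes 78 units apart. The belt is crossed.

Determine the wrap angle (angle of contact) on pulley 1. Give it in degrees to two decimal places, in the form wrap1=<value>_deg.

crossed belt: β = asin((r1+r2)/C) = asin(14/78) = 10.3399°
wrap1 = wrap2 = π + 2β = 200.6798°

wrap1=200.68_deg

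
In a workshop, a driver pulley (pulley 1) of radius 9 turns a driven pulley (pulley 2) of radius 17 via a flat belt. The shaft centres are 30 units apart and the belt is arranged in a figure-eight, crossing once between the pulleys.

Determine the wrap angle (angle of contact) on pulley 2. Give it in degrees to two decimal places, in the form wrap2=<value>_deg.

wrap2=300.15_deg

crossed belt: β = asin((r1+r2)/C) = asin(26/30) = 60.0736°
wrap1 = wrap2 = π + 2β = 300.1471°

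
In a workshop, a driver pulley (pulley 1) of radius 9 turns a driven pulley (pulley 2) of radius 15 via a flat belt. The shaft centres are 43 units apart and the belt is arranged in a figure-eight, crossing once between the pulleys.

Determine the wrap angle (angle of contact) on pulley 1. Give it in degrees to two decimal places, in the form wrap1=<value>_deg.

wrap1=247.85_deg

crossed belt: β = asin((r1+r2)/C) = asin(24/43) = 33.9272°
wrap1 = wrap2 = π + 2β = 247.8545°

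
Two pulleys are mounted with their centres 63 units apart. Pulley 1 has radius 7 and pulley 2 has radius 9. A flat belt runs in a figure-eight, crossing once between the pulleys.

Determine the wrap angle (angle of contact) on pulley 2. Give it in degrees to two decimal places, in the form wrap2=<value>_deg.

wrap2=209.42_deg

crossed belt: β = asin((r1+r2)/C) = asin(16/63) = 14.7125°
wrap1 = wrap2 = π + 2β = 209.4249°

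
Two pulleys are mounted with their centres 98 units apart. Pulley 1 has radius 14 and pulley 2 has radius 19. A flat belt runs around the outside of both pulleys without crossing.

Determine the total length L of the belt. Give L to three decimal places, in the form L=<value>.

L=299.928

open belt: β = asin((r2−r1)/C) = asin(5/98) = 2.9245°
wrap1 = π − 2β = 174.1510°
wrap2 = π + 2β = 185.8490°
tangent length = C·cosβ = 97.8724
L = r1·wrap1 + r2·wrap2 + 2·C·cosβ = 14·3.0395 + 19·3.2437 + 2·97.8724 = 299.9277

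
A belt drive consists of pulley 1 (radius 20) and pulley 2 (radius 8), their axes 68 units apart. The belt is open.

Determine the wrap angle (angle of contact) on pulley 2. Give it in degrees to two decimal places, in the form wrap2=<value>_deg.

open belt: β = asin((r2−r1)/C) = asin(-12/68) = -10.1642°
wrap1 = π − 2β = 200.3285°
wrap2 = π + 2β = 159.6715°

wrap2=159.67_deg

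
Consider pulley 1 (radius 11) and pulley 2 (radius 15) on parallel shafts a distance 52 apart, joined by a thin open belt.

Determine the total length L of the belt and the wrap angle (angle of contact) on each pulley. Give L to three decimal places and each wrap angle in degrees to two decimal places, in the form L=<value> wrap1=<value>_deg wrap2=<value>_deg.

L=185.989 wrap1=171.18_deg wrap2=188.82_deg

open belt: β = asin((r2−r1)/C) = asin(4/52) = 4.4117°
wrap1 = π − 2β = 171.1765°
wrap2 = π + 2β = 188.8235°
tangent length = C·cosβ = 51.8459
L = r1·wrap1 + r2·wrap2 + 2·C·cosβ = 11·2.9876 + 15·3.2956 + 2·51.8459 = 185.9893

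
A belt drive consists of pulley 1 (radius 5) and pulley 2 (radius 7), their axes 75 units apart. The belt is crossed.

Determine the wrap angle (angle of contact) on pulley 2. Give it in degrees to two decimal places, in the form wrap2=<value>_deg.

wrap2=198.41_deg

crossed belt: β = asin((r1+r2)/C) = asin(12/75) = 9.2069°
wrap1 = wrap2 = π + 2β = 198.4138°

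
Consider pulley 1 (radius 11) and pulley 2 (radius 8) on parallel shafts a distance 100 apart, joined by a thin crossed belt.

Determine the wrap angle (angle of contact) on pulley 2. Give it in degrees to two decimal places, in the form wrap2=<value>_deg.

wrap2=201.91_deg

crossed belt: β = asin((r1+r2)/C) = asin(19/100) = 10.9528°
wrap1 = wrap2 = π + 2β = 201.9056°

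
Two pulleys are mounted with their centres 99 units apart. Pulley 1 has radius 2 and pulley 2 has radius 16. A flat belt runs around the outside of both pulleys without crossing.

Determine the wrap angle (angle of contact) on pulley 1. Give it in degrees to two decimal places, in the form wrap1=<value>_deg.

wrap1=163.74_deg

open belt: β = asin((r2−r1)/C) = asin(14/99) = 8.1297°
wrap1 = π − 2β = 163.7406°
wrap2 = π + 2β = 196.2594°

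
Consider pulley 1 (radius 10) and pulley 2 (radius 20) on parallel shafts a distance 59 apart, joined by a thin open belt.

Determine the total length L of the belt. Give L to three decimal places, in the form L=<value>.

open belt: β = asin((r2−r1)/C) = asin(10/59) = 9.7583°
wrap1 = π − 2β = 160.4835°
wrap2 = π + 2β = 199.5165°
tangent length = C·cosβ = 58.1464
L = r1·wrap1 + r2·wrap2 + 2·C·cosβ = 10·2.8010 + 20·3.4822 + 2·58.1464 = 213.9468

L=213.947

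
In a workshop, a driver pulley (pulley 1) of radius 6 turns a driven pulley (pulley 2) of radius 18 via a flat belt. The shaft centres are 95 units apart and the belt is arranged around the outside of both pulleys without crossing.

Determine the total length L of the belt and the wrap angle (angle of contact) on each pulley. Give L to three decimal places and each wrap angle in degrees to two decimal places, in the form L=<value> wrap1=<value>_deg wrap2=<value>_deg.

open belt: β = asin((r2−r1)/C) = asin(12/95) = 7.2567°
wrap1 = π − 2β = 165.4865°
wrap2 = π + 2β = 194.5135°
tangent length = C·cosβ = 94.2391
L = r1·wrap1 + r2·wrap2 + 2·C·cosβ = 6·2.8883 + 18·3.3949 + 2·94.2391 = 266.9160

L=266.916 wrap1=165.49_deg wrap2=194.51_deg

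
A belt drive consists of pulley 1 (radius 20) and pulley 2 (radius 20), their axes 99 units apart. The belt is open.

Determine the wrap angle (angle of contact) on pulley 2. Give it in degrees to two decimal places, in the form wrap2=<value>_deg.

open belt: β = asin((r2−r1)/C) = asin(0/99) = 0.0000°
wrap1 = π − 2β = 180.0000°
wrap2 = π + 2β = 180.0000°

wrap2=180.00_deg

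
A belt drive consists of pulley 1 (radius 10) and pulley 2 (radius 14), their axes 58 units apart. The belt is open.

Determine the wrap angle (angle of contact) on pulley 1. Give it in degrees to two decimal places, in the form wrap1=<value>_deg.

wrap1=172.09_deg

open belt: β = asin((r2−r1)/C) = asin(4/58) = 3.9546°
wrap1 = π − 2β = 172.0909°
wrap2 = π + 2β = 187.9091°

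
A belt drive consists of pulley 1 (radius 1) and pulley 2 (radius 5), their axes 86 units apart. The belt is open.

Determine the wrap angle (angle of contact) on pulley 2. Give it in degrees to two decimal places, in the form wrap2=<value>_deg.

wrap2=185.33_deg

open belt: β = asin((r2−r1)/C) = asin(4/86) = 2.6659°
wrap1 = π − 2β = 174.6682°
wrap2 = π + 2β = 185.3318°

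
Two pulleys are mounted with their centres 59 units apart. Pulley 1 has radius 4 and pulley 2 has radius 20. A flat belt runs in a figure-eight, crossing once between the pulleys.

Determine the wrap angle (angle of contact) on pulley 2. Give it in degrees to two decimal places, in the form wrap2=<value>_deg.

wrap2=228.01_deg

crossed belt: β = asin((r1+r2)/C) = asin(24/59) = 24.0027°
wrap1 = wrap2 = π + 2β = 228.0054°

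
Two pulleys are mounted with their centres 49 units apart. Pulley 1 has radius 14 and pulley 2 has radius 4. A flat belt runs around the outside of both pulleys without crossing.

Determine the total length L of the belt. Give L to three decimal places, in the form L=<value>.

open belt: β = asin((r2−r1)/C) = asin(-10/49) = -11.7757°
wrap1 = π − 2β = 203.5515°
wrap2 = π + 2β = 156.4485°
tangent length = C·cosβ = 47.9687
L = r1·wrap1 + r2·wrap2 + 2·C·cosβ = 14·3.5526 + 4·2.7305 + 2·47.9687 = 156.5967

L=156.597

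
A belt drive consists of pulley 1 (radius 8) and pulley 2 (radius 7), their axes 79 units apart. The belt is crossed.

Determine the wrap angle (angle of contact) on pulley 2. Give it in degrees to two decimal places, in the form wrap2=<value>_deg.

wrap2=201.89_deg

crossed belt: β = asin((r1+r2)/C) = asin(15/79) = 10.9454°
wrap1 = wrap2 = π + 2β = 201.8908°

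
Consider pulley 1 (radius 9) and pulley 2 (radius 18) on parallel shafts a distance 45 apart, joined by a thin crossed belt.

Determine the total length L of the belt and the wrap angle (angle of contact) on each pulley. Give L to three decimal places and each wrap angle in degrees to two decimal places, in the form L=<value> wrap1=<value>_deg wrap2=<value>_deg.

L=191.572 wrap1=253.74_deg wrap2=253.74_deg

crossed belt: β = asin((r1+r2)/C) = asin(27/45) = 36.8699°
wrap1 = wrap2 = π + 2β = 253.7398°
tangent length = C·cosβ = 36.0000
L = (r1+r2)·wrap + 2·C·cosβ = 27·4.4286 + 2·36.0000 = 191.5721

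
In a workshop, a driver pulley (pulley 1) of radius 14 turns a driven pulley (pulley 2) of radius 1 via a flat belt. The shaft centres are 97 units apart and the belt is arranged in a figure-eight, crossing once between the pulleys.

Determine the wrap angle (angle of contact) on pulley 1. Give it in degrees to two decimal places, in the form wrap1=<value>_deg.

wrap1=197.79_deg

crossed belt: β = asin((r1+r2)/C) = asin(15/97) = 8.8959°
wrap1 = wrap2 = π + 2β = 197.7917°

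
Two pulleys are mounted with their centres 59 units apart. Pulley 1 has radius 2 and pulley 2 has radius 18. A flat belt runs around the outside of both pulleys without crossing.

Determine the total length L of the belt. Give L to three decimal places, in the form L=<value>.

open belt: β = asin((r2−r1)/C) = asin(16/59) = 15.7349°
wrap1 = π − 2β = 148.5302°
wrap2 = π + 2β = 211.4698°
tangent length = C·cosβ = 56.7891
L = r1·wrap1 + r2·wrap2 + 2·C·cosβ = 2·2.5923 + 18·3.6908 + 2·56.7891 = 185.1980

L=185.198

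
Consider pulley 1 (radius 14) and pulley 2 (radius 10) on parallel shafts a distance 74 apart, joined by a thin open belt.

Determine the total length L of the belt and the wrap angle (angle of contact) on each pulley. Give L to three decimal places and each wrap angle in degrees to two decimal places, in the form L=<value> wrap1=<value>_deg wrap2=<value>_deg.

open belt: β = asin((r2−r1)/C) = asin(-4/74) = -3.0986°
wrap1 = π − 2β = 186.1972°
wrap2 = π + 2β = 173.8028°
tangent length = C·cosβ = 73.8918
L = r1·wrap1 + r2·wrap2 + 2·C·cosβ = 14·3.2498 + 10·3.0334 + 2·73.8918 = 223.6145

L=223.614 wrap1=186.20_deg wrap2=173.80_deg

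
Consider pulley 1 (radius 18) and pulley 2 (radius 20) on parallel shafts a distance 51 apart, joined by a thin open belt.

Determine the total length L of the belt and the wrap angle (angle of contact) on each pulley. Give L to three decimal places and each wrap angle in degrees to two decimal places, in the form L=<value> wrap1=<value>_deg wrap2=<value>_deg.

L=221.459 wrap1=175.51_deg wrap2=184.49_deg

open belt: β = asin((r2−r1)/C) = asin(2/51) = 2.2475°
wrap1 = π − 2β = 175.5051°
wrap2 = π + 2β = 184.4949°
tangent length = C·cosβ = 50.9608
L = r1·wrap1 + r2·wrap2 + 2·C·cosβ = 18·3.0631 + 20·3.2200 + 2·50.9608 = 221.4590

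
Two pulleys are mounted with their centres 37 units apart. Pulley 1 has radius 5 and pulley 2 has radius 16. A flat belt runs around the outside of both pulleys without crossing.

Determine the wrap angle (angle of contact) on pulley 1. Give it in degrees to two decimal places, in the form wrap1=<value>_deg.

open belt: β = asin((r2−r1)/C) = asin(11/37) = 17.2953°
wrap1 = π − 2β = 145.4093°
wrap2 = π + 2β = 214.5907°

wrap1=145.41_deg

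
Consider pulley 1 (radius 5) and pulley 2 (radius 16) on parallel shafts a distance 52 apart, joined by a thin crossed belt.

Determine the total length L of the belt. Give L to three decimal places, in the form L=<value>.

L=178.576

crossed belt: β = asin((r1+r2)/C) = asin(21/52) = 23.8188°
wrap1 = wrap2 = π + 2β = 227.6377°
tangent length = C·cosβ = 47.5710
L = (r1+r2)·wrap + 2·C·cosβ = 21·3.9730 + 2·47.5710 = 178.5756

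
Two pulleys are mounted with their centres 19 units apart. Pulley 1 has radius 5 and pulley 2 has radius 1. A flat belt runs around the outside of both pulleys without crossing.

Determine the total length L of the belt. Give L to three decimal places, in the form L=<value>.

L=57.695

open belt: β = asin((r2−r1)/C) = asin(-4/19) = -12.1532°
wrap1 = π − 2β = 204.3064°
wrap2 = π + 2β = 155.6936°
tangent length = C·cosβ = 18.5742
L = r1·wrap1 + r2·wrap2 + 2·C·cosβ = 5·3.5658 + 1·2.7174 + 2·18.5742 = 57.6948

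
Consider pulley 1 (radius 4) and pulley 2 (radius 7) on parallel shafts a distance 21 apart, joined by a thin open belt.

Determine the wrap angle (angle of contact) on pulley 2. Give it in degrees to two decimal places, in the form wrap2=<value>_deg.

wrap2=196.43_deg

open belt: β = asin((r2−r1)/C) = asin(3/21) = 8.2132°
wrap1 = π − 2β = 163.5736°
wrap2 = π + 2β = 196.4264°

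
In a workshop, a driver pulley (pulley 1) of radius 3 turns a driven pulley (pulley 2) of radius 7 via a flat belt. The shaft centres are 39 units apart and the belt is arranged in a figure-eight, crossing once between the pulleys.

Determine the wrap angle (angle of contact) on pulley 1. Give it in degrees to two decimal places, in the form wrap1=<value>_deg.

crossed belt: β = asin((r1+r2)/C) = asin(10/39) = 14.8572°
wrap1 = wrap2 = π + 2β = 209.7143°

wrap1=209.71_deg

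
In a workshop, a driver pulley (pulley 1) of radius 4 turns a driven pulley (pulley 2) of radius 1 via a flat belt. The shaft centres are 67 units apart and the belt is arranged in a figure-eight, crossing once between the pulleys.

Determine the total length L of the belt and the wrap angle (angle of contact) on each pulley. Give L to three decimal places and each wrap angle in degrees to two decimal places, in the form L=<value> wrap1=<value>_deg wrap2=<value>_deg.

L=150.081 wrap1=188.56_deg wrap2=188.56_deg

crossed belt: β = asin((r1+r2)/C) = asin(5/67) = 4.2798°
wrap1 = wrap2 = π + 2β = 188.5596°
tangent length = C·cosβ = 66.8132
L = (r1+r2)·wrap + 2·C·cosβ = 5·3.2910 + 2·66.8132 = 150.0813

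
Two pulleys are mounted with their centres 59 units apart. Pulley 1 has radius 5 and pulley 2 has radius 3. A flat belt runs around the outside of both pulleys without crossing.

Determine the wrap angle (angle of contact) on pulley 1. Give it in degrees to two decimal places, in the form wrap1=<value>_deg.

wrap1=183.89_deg

open belt: β = asin((r2−r1)/C) = asin(-2/59) = -1.9426°
wrap1 = π − 2β = 183.8852°
wrap2 = π + 2β = 176.1148°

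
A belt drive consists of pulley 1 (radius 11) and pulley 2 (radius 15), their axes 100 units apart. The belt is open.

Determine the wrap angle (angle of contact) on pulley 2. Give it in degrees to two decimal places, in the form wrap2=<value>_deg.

open belt: β = asin((r2−r1)/C) = asin(4/100) = 2.2924°
wrap1 = π − 2β = 175.4151°
wrap2 = π + 2β = 184.5849°

wrap2=184.58_deg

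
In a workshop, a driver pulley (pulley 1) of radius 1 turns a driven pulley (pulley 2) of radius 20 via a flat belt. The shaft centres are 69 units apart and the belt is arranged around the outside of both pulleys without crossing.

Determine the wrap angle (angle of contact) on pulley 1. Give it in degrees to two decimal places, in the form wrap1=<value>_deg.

open belt: β = asin((r2−r1)/C) = asin(19/69) = 15.9836°
wrap1 = π − 2β = 148.0328°
wrap2 = π + 2β = 211.9672°

wrap1=148.03_deg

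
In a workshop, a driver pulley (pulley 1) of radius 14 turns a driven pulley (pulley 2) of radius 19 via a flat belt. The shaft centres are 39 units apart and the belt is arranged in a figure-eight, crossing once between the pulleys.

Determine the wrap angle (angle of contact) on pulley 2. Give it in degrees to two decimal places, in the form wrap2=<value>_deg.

crossed belt: β = asin((r1+r2)/C) = asin(33/39) = 57.7958°
wrap1 = wrap2 = π + 2β = 295.5915°

wrap2=295.59_deg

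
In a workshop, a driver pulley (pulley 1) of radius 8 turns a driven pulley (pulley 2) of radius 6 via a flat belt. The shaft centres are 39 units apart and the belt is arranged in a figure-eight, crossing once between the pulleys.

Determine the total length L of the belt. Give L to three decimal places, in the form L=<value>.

crossed belt: β = asin((r1+r2)/C) = asin(14/39) = 21.0372°
wrap1 = wrap2 = π + 2β = 222.0744°
tangent length = C·cosβ = 36.4005
L = (r1+r2)·wrap + 2·C·cosβ = 14·3.8759 + 2·36.4005 = 127.0641

L=127.064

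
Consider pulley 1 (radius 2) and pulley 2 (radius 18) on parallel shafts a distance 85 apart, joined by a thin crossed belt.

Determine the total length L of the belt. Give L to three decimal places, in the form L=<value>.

L=237.560

crossed belt: β = asin((r1+r2)/C) = asin(20/85) = 13.6090°
wrap1 = wrap2 = π + 2β = 207.2179°
tangent length = C·cosβ = 82.6136
L = (r1+r2)·wrap + 2·C·cosβ = 20·3.6166 + 2·82.6136 = 237.5598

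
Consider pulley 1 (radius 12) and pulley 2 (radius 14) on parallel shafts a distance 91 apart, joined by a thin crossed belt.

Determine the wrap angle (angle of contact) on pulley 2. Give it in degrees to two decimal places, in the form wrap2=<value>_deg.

wrap2=213.20_deg

crossed belt: β = asin((r1+r2)/C) = asin(26/91) = 16.6015°
wrap1 = wrap2 = π + 2β = 213.2031°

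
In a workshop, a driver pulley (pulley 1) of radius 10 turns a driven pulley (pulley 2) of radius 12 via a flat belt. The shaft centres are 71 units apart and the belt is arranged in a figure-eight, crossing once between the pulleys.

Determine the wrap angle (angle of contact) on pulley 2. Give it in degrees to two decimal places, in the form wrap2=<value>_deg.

crossed belt: β = asin((r1+r2)/C) = asin(22/71) = 18.0507°
wrap1 = wrap2 = π + 2β = 216.1015°

wrap2=216.10_deg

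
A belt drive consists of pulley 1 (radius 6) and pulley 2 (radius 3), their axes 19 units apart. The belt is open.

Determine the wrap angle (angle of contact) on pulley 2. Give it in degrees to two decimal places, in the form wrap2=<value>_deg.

wrap2=161.83_deg

open belt: β = asin((r2−r1)/C) = asin(-3/19) = -9.0847°
wrap1 = π − 2β = 198.1694°
wrap2 = π + 2β = 161.8306°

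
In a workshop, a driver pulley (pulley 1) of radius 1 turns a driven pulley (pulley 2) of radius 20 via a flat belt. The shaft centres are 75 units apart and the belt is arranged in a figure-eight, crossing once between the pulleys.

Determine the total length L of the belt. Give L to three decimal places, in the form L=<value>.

crossed belt: β = asin((r1+r2)/C) = asin(21/75) = 16.2602°
wrap1 = wrap2 = π + 2β = 212.5204°
tangent length = C·cosβ = 72.0000
L = (r1+r2)·wrap + 2·C·cosβ = 21·3.7092 + 2·72.0000 = 221.8928

L=221.893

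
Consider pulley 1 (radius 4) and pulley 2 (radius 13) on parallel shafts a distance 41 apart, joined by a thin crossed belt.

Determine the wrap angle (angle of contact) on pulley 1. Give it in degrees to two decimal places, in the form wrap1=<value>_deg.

crossed belt: β = asin((r1+r2)/C) = asin(17/41) = 24.4963°
wrap1 = wrap2 = π + 2β = 228.9926°

wrap1=228.99_deg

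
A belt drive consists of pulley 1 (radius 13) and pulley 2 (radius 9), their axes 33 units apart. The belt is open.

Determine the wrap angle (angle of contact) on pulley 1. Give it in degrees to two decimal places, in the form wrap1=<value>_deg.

wrap1=193.92_deg

open belt: β = asin((r2−r1)/C) = asin(-4/33) = -6.9621°
wrap1 = π − 2β = 193.9241°
wrap2 = π + 2β = 166.0759°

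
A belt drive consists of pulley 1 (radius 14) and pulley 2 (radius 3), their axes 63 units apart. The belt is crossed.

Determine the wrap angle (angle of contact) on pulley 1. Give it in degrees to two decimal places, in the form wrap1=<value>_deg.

crossed belt: β = asin((r1+r2)/C) = asin(17/63) = 15.6548°
wrap1 = wrap2 = π + 2β = 211.3096°

wrap1=211.31_deg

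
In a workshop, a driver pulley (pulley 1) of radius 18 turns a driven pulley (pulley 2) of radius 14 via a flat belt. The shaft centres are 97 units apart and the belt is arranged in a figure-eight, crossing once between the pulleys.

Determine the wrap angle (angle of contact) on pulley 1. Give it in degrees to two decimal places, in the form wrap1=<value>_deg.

wrap1=218.53_deg

crossed belt: β = asin((r1+r2)/C) = asin(32/97) = 19.2625°
wrap1 = wrap2 = π + 2β = 218.5250°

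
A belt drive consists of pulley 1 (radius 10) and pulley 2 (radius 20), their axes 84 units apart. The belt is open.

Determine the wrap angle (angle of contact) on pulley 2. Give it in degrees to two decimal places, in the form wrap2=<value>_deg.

open belt: β = asin((r2−r1)/C) = asin(10/84) = 6.8371°
wrap1 = π − 2β = 166.3257°
wrap2 = π + 2β = 193.6743°

wrap2=193.67_deg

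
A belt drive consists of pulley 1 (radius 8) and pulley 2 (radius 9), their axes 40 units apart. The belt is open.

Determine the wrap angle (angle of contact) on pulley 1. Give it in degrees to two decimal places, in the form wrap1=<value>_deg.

open belt: β = asin((r2−r1)/C) = asin(1/40) = 1.4325°
wrap1 = π − 2β = 177.1349°
wrap2 = π + 2β = 182.8651°

wrap1=177.13_deg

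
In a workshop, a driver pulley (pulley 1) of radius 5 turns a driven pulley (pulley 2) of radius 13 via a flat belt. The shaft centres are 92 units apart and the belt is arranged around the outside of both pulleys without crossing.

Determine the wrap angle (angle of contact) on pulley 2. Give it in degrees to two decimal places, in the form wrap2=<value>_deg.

wrap2=189.98_deg

open belt: β = asin((r2−r1)/C) = asin(8/92) = 4.9885°
wrap1 = π − 2β = 170.0229°
wrap2 = π + 2β = 189.9771°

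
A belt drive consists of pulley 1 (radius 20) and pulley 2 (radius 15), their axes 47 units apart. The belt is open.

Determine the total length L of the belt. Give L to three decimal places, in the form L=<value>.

open belt: β = asin((r2−r1)/C) = asin(-5/47) = -6.1069°
wrap1 = π − 2β = 192.2137°
wrap2 = π + 2β = 167.7863°
tangent length = C·cosβ = 46.7333
L = r1·wrap1 + r2·wrap2 + 2·C·cosβ = 20·3.3548 + 15·2.9284 + 2·46.7333 = 204.4882

L=204.488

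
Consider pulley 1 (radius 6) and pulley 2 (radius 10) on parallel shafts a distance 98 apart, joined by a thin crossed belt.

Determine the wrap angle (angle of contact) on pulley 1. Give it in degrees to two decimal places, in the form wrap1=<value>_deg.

wrap1=198.79_deg

crossed belt: β = asin((r1+r2)/C) = asin(16/98) = 9.3965°
wrap1 = wrap2 = π + 2β = 198.7930°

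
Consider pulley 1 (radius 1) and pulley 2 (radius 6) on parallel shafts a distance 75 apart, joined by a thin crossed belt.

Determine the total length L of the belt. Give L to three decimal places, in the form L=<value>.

L=172.645

crossed belt: β = asin((r1+r2)/C) = asin(7/75) = 5.3554°
wrap1 = wrap2 = π + 2β = 190.7108°
tangent length = C·cosβ = 74.6726
L = (r1+r2)·wrap + 2·C·cosβ = 7·3.3285 + 2·74.6726 = 172.6450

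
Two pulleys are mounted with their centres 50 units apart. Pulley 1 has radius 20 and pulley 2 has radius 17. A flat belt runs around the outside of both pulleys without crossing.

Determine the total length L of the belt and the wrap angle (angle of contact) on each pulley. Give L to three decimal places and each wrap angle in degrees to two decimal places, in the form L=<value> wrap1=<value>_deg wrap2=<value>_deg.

L=216.419 wrap1=186.88_deg wrap2=173.12_deg

open belt: β = asin((r2−r1)/C) = asin(-3/50) = -3.4398°
wrap1 = π − 2β = 186.8796°
wrap2 = π + 2β = 173.1204°
tangent length = C·cosβ = 49.9099
L = r1·wrap1 + r2·wrap2 + 2·C·cosβ = 20·3.2617 + 17·3.0215 + 2·49.9099 = 216.4190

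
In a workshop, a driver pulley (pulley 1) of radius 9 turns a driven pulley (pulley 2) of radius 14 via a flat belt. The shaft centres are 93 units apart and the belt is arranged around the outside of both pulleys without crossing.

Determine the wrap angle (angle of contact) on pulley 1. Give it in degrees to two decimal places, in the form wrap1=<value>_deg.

wrap1=173.84_deg

open belt: β = asin((r2−r1)/C) = asin(5/93) = 3.0819°
wrap1 = π − 2β = 173.8362°
wrap2 = π + 2β = 186.1638°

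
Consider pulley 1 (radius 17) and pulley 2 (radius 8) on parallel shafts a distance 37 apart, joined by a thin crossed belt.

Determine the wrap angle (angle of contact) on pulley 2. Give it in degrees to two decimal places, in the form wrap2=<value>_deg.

crossed belt: β = asin((r1+r2)/C) = asin(25/37) = 42.5066°
wrap1 = wrap2 = π + 2β = 265.0133°

wrap2=265.01_deg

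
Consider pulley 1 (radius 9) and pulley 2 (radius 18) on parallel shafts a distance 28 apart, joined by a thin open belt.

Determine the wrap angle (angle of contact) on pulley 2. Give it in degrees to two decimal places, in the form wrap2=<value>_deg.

wrap2=217.50_deg

open belt: β = asin((r2−r1)/C) = asin(9/28) = 18.7493°
wrap1 = π − 2β = 142.5013°
wrap2 = π + 2β = 217.4987°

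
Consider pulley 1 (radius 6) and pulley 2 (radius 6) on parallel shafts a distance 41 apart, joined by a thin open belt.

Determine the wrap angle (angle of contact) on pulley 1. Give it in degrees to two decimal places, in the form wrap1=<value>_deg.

wrap1=180.00_deg

open belt: β = asin((r2−r1)/C) = asin(0/41) = 0.0000°
wrap1 = π − 2β = 180.0000°
wrap2 = π + 2β = 180.0000°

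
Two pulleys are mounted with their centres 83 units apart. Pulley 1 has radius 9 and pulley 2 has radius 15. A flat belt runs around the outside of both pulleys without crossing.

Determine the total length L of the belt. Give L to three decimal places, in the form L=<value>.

open belt: β = asin((r2−r1)/C) = asin(6/83) = 4.1455°
wrap1 = π − 2β = 171.7090°
wrap2 = π + 2β = 188.2910°
tangent length = C·cosβ = 82.7828
L = r1·wrap1 + r2·wrap2 + 2·C·cosβ = 9·2.9969 + 15·3.2863 + 2·82.7828 = 241.8321

L=241.832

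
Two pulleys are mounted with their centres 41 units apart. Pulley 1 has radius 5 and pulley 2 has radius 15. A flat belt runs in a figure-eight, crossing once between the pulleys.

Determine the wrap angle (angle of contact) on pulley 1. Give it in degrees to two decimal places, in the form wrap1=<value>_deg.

crossed belt: β = asin((r1+r2)/C) = asin(20/41) = 29.1964°
wrap1 = wrap2 = π + 2β = 238.3928°

wrap1=238.39_deg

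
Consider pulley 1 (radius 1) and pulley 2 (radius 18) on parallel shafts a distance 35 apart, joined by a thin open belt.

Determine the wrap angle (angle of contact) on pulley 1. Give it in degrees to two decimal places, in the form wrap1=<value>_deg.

open belt: β = asin((r2−r1)/C) = asin(17/35) = 29.0593°
wrap1 = π − 2β = 121.8814°
wrap2 = π + 2β = 238.1186°

wrap1=121.88_deg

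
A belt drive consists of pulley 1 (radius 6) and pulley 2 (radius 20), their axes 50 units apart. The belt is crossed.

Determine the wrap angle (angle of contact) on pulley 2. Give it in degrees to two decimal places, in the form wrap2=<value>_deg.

crossed belt: β = asin((r1+r2)/C) = asin(26/50) = 31.3323°
wrap1 = wrap2 = π + 2β = 242.6645°

wrap2=242.66_deg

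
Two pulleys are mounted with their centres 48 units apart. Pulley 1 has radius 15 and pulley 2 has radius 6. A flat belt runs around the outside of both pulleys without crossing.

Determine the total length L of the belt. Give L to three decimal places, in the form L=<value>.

open belt: β = asin((r2−r1)/C) = asin(-9/48) = -10.8069°
wrap1 = π − 2β = 201.6138°
wrap2 = π + 2β = 158.3862°
tangent length = C·cosβ = 47.1487
L = r1·wrap1 + r2·wrap2 + 2·C·cosβ = 15·3.5188 + 6·2.7644 + 2·47.1487 = 163.6659

L=163.666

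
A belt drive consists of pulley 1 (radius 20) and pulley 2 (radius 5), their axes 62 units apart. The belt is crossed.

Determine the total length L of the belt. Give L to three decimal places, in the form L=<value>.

L=212.764

crossed belt: β = asin((r1+r2)/C) = asin(25/62) = 23.7800°
wrap1 = wrap2 = π + 2β = 227.5600°
tangent length = C·cosβ = 56.7362
L = (r1+r2)·wrap + 2·C·cosβ = 25·3.9717 + 2·56.7362 = 212.7642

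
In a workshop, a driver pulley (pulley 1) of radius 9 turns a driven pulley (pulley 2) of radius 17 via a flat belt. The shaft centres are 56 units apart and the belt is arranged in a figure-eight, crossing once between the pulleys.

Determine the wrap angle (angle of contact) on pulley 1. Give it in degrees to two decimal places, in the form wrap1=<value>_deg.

wrap1=235.33_deg

crossed belt: β = asin((r1+r2)/C) = asin(26/56) = 27.6640°
wrap1 = wrap2 = π + 2β = 235.3280°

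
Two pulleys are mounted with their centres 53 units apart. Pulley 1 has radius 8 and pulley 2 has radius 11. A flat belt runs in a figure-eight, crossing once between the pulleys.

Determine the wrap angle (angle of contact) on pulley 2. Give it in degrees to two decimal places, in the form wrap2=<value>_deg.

crossed belt: β = asin((r1+r2)/C) = asin(19/53) = 21.0075°
wrap1 = wrap2 = π + 2β = 222.0151°

wrap2=222.02_deg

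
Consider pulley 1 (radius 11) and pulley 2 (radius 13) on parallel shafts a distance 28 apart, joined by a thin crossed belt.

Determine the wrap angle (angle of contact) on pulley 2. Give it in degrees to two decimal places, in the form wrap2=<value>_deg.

crossed belt: β = asin((r1+r2)/C) = asin(24/28) = 58.9973°
wrap1 = wrap2 = π + 2β = 297.9946°

wrap2=297.99_deg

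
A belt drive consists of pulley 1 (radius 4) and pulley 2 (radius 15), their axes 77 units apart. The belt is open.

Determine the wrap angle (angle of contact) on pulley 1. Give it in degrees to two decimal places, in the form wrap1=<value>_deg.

open belt: β = asin((r2−r1)/C) = asin(11/77) = 8.2132°
wrap1 = π − 2β = 163.5736°
wrap2 = π + 2β = 196.4264°

wrap1=163.57_deg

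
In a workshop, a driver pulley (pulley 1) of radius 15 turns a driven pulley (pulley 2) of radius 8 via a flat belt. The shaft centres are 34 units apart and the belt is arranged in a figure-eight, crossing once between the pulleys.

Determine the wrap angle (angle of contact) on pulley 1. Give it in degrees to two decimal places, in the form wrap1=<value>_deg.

wrap1=265.14_deg

crossed belt: β = asin((r1+r2)/C) = asin(23/34) = 42.5685°
wrap1 = wrap2 = π + 2β = 265.1369°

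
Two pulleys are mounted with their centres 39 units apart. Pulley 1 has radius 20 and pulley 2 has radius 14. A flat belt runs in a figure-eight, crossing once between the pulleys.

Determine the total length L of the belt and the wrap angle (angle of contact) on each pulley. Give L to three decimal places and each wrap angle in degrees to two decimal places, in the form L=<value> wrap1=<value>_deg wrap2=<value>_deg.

L=217.026 wrap1=301.34_deg wrap2=301.34_deg

crossed belt: β = asin((r1+r2)/C) = asin(34/39) = 60.6679°
wrap1 = wrap2 = π + 2β = 301.3358°
tangent length = C·cosβ = 19.1050
L = (r1+r2)·wrap + 2·C·cosβ = 34·5.2593 + 2·19.1050 = 217.0262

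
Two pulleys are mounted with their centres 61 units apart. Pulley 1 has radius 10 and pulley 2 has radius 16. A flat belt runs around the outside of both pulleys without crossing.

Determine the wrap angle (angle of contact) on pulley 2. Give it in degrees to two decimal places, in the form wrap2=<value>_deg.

wrap2=191.29_deg

open belt: β = asin((r2−r1)/C) = asin(6/61) = 5.6448°
wrap1 = π − 2β = 168.7104°
wrap2 = π + 2β = 191.2896°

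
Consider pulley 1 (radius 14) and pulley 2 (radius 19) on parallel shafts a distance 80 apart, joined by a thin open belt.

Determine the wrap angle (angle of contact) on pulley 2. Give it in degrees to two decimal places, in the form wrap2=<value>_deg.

open belt: β = asin((r2−r1)/C) = asin(5/80) = 3.5833°
wrap1 = π − 2β = 172.8334°
wrap2 = π + 2β = 187.1666°

wrap2=187.17_deg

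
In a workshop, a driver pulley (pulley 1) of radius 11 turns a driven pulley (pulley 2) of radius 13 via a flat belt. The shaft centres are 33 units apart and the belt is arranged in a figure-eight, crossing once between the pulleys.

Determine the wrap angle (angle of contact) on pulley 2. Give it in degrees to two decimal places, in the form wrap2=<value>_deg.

wrap2=273.32_deg

crossed belt: β = asin((r1+r2)/C) = asin(24/33) = 46.6582°
wrap1 = wrap2 = π + 2β = 273.3165°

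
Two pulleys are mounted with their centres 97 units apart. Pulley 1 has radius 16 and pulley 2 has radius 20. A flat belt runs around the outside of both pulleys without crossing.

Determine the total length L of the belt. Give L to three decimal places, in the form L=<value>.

open belt: β = asin((r2−r1)/C) = asin(4/97) = 2.3634°
wrap1 = π − 2β = 175.2732°
wrap2 = π + 2β = 184.7268°
tangent length = C·cosβ = 96.9175
L = r1·wrap1 + r2·wrap2 + 2·C·cosβ = 16·3.0591 + 20·3.2241 + 2·96.9175 = 307.2623

L=307.262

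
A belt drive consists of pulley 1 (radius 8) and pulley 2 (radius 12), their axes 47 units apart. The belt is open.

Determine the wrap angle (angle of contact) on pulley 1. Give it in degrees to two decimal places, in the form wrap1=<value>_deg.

wrap1=170.24_deg

open belt: β = asin((r2−r1)/C) = asin(4/47) = 4.8821°
wrap1 = π − 2β = 170.2357°
wrap2 = π + 2β = 189.7643°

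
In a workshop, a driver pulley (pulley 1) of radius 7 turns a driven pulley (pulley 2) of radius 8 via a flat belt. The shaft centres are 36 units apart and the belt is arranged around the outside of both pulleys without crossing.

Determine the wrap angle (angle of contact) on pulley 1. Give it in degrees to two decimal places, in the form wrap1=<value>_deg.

open belt: β = asin((r2−r1)/C) = asin(1/36) = 1.5918°
wrap1 = π − 2β = 176.8165°
wrap2 = π + 2β = 183.1835°

wrap1=176.82_deg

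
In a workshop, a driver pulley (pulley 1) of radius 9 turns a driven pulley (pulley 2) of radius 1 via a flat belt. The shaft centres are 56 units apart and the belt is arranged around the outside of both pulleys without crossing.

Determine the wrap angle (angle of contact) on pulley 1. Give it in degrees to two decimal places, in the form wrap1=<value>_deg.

wrap1=196.43_deg

open belt: β = asin((r2−r1)/C) = asin(-8/56) = -8.2132°
wrap1 = π − 2β = 196.4264°
wrap2 = π + 2β = 163.5736°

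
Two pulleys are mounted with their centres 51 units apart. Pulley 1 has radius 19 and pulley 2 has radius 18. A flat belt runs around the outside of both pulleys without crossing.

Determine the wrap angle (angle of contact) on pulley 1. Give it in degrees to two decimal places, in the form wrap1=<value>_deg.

wrap1=182.25_deg

open belt: β = asin((r2−r1)/C) = asin(-1/51) = -1.1235°
wrap1 = π − 2β = 182.2470°
wrap2 = π + 2β = 177.7530°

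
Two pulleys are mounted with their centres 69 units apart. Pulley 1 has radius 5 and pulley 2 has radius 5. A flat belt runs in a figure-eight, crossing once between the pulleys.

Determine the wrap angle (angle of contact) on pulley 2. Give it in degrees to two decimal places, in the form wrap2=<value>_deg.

crossed belt: β = asin((r1+r2)/C) = asin(10/69) = 8.3331°
wrap1 = wrap2 = π + 2β = 196.6662°

wrap2=196.67_deg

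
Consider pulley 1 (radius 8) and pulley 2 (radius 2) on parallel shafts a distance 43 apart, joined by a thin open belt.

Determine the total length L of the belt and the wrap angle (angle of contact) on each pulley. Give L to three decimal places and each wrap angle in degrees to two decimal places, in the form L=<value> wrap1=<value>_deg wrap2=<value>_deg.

open belt: β = asin((r2−r1)/C) = asin(-6/43) = -8.0209°
wrap1 = π − 2β = 196.0419°
wrap2 = π + 2β = 163.9581°
tangent length = C·cosβ = 42.5793
L = r1·wrap1 + r2·wrap2 + 2·C·cosβ = 8·3.4216 + 2·2.8616 + 2·42.5793 = 118.2545

L=118.255 wrap1=196.04_deg wrap2=163.96_deg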